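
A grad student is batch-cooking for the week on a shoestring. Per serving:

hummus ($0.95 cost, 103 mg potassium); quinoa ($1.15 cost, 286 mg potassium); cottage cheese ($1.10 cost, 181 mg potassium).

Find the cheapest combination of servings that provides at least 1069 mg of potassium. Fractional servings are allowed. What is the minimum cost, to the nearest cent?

Cost per mg of potassium: quinoa $0.0040, cottage cheese $0.0061, hummus $0.0092.
With no serving limits, use only quinoa: 1069 mg / 286 mg = 3.738 servings × $1.15 = $4.30.

$4.30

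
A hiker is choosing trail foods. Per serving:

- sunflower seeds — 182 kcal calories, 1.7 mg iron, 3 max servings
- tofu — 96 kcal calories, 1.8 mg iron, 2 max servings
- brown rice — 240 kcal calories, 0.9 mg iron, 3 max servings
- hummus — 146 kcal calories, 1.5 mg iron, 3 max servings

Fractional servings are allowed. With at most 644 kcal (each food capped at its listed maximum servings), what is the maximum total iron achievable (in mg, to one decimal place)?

Iron per kcal: tofu 0.01875, hummus 0.01027, sunflower seeds 0.009341, brown rice 0.00375.
Take 2 servings of tofu: uses 192 kcal, +3.6 mg iron (running total 3.6 mg).
Take 3 servings of hummus: uses 438 kcal, +4.5 mg iron (running total 8.1 mg).
Take 0.07692 servings of sunflower seeds: uses 14 kcal, +0.1 mg iron (running total 8.2 mg).
Greedy by best ratio exhausts the calories allowance optimally: 8.2 mg.

8.2 mg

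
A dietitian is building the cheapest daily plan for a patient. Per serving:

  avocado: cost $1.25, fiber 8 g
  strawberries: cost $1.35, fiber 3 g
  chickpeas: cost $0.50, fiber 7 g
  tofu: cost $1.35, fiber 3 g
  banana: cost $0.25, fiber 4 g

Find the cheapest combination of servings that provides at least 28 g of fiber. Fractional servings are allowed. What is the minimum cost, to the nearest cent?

$1.75

Cost per g of fiber: banana $0.0625, chickpeas $0.0714, avocado $0.1562, strawberries $0.4500, tofu $0.4500.
With no serving limits, use only banana: 28 g / 4 g = 7 servings × $0.25 = $1.75.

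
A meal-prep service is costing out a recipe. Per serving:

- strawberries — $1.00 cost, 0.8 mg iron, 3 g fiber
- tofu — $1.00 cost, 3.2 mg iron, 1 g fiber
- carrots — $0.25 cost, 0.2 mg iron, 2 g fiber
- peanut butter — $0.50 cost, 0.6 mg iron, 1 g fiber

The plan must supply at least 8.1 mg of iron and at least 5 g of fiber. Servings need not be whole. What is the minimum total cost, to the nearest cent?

strawberries only: max(8.1/0.8, 5/3) = 10.12 servings → $10.12.
tofu only: max(8.1/3.2, 5/1) = 5 servings → $5.00.
carrots only: max(8.1/0.2, 5/2) = 40.5 servings → $10.12.
peanut butter only: max(8.1/0.6, 5/1) = 13.5 servings → $6.75.
strawberries + tofu with both tight: 0.8977 servings and 2.307 servings → $3.20.
strawberries + carrots with both targets exact would need a negative amount; discard.
strawberries + peanut butter with both targets exact would need a negative amount; discard.
tofu + carrots with both tight: 2.452 servings and 1.274 servings → $2.77.
tofu + peanut butter with both tight: 1.962 servings and 3.038 servings → $3.48.
carrots + peanut butter with both targets exact would need a negative amount; discard.
The minimum over all feasible corners is $2.77.

$2.77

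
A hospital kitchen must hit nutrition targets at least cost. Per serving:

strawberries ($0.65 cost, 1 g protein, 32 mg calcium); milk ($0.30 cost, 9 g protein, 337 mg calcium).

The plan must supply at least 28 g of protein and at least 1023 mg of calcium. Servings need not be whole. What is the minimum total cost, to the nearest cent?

strawberries only: max(28/1, 1023/32) = 31.97 servings → $20.78.
milk only: max(28/9, 1023/337) = 3.111 servings → $0.93.
strawberries + milk with both tight: 4.673 servings and 2.592 servings → $3.82.
Cheapest feasible corner: $0.93.

$0.93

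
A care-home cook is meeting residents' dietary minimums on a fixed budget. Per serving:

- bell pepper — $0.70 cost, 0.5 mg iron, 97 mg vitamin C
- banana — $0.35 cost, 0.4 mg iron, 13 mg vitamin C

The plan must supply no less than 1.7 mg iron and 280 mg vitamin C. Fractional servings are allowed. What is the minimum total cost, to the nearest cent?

$2.22

Compare the cost at each extreme point of the feasible region.
bell pepper only: max(1.7/0.5, 280/97) = 3.4 servings → $2.38.
banana only: max(1.7/0.4, 280/13) = 21.54 servings → $7.54.
bell pepper + banana with both tight: 2.783 servings and 0.7709 servings → $2.22.
The minimum over all feasible corners is $2.22.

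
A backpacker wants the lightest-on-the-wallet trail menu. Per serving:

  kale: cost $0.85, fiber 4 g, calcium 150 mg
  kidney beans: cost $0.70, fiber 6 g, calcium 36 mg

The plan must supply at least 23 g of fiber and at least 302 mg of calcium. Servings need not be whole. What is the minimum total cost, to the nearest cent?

A basic optimal solution has at most two foods positive. Try each food alone and each pair with both targets met exactly.
kale only: max(23/4, 302/150) = 5.75 servings → $4.89.
kidney beans only: max(23/6, 302/36) = 8.389 servings → $5.87.
kale + kidney beans with both tight: 1.302 servings and 2.966 servings → $3.18.
Cheapest feasible corner: $3.18.

$3.18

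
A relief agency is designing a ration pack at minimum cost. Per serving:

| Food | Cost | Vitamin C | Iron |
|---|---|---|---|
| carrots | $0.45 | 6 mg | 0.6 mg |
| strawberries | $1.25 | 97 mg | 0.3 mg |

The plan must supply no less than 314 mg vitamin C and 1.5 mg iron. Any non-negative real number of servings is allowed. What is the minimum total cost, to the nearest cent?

$4.39

Check every corner: each single food scaled to meet both minima, and each pair solved so both constraints bind.
carrots only: max(314/6, 1.5/0.6) = 52.33 servings → $23.55.
strawberries only: max(314/97, 1.5/0.3) = 5 servings → $6.25.
carrots + strawberries with both tight: 0.9096 servings and 3.181 servings → $4.39.
Cheapest feasible corner: $4.39.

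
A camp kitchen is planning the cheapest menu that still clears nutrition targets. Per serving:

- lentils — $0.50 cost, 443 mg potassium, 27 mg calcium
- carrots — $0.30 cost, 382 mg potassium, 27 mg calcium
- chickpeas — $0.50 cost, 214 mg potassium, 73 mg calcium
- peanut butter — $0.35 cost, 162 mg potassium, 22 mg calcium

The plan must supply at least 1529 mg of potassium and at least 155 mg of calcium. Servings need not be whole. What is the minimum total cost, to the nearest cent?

$1.47

lentils only: max(1529/443, 155/27) = 5.741 servings → $2.87.
carrots only: max(1529/382, 155/27) = 5.741 servings → $1.72.
chickpeas only: max(1529/214, 155/73) = 7.145 servings → $3.57.
peanut butter only: max(1529/162, 155/22) = 9.438 servings → $3.30.
lentils + carrots: intersection lies outside the first quadrant.
lentils + chickpeas with both tight: 2.953 servings and 1.031 servings → $1.99.
lentils + peanut butter with both tight: 1.587 servings and 5.097 servings → $2.58.
carrots + chickpeas with both tight: 3.548 servings and 0.8109 servings → $1.47.
carrots + peanut butter with both tight: 2.116 servings and 4.448 servings → $2.19.
chickpeas + peanut butter with both targets exact would need a negative amount; discard.
Cheapest feasible corner: $1.47.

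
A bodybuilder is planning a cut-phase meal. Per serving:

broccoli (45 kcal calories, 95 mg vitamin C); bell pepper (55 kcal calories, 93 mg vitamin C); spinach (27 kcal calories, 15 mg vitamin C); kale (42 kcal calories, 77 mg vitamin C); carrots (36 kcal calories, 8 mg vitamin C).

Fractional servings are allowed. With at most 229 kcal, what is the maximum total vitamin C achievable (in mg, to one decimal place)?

Vitamin C per kcal: broccoli 2.111, kale 1.833, bell pepper 1.691, spinach 0.5556, carrots 0.2222.
With no serving limits, spend the whole calories allowance on broccoli: 229 kcal / 45 kcal × 95 mg = 483.4 mg.

483.4 mg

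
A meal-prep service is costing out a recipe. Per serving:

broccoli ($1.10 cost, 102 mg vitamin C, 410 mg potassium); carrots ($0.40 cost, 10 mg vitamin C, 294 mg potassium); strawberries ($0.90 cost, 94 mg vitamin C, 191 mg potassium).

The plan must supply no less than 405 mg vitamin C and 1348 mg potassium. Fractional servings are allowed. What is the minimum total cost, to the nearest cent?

$4.20

Two binding constraints pin down two serving amounts, so the optimal mix uses at most two foods. The candidates are each food alone (scaled to the tighter of vitamin C/potassium) and each pair with both constraints tight.
broccoli only: max(405/102, 1348/410) = 3.971 servings → $4.37.
carrots only: max(405/10, 1348/294) = 40.5 servings → $16.20.
strawberries only: max(405/94, 1348/191) = 7.058 servings → $6.35.
broccoli + carrots: intersection lies outside the first quadrant.
broccoli + strawberries with both tight: 2.59 servings and 1.498 servings → $4.20.
carrots + strawberries with both tight: 1.919 servings and 4.104 servings → $4.46.
The minimum over all feasible corners is $4.20.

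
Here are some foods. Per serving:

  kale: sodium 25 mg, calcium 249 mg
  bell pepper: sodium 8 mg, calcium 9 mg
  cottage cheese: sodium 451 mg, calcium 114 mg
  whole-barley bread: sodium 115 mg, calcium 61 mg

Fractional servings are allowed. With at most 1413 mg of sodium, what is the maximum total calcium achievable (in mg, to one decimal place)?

14073.5 mg

Calcium per mg sodium: kale 9.96, bell pepper 1.125, whole-barley bread 0.5304, cottage cheese 0.2528.
With no serving limits, spend the whole sodium allowance on kale: 1413 mg / 25 mg × 249 mg = 14073.5 mg.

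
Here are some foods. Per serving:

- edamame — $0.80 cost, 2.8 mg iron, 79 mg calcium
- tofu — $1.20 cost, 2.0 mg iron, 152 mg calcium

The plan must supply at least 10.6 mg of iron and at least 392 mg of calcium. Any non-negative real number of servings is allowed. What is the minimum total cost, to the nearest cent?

$3.64

Check every corner: each single food scaled to meet both minima, and each pair solved so both constraints bind.
edamame only: max(10.6/2.8, 392/79) = 4.962 servings → $3.97.
tofu only: max(10.6/2.0, 392/152) = 5.3 servings → $6.36.
edamame + tofu with both tight: 3.091 servings and 0.9723 servings → $3.64.
The minimum over all feasible corners is $3.64.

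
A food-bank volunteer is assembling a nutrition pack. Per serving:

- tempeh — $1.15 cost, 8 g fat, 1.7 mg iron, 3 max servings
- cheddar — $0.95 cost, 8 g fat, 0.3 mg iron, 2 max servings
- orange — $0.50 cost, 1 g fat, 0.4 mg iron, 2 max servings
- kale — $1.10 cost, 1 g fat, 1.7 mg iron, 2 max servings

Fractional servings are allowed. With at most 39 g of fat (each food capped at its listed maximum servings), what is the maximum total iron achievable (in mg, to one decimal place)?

Iron per g fat: kale 1.7, orange 0.4, tempeh 0.2125, cheddar 0.0375.
Take 2 servings of kale: uses 2 g fat, +3.4 mg iron (running total 3.4 mg).
Take 2 servings of orange: uses 2 g fat, +0.8 mg iron (running total 4.2 mg).
Take 3 servings of tempeh: uses 24 g fat, +5.1 mg iron (running total 9.3 mg).
Take 1.375 servings of cheddar: uses 11 g fat, +0.4 mg iron (running total 9.7 mg).
Filling greedily by iron-per-g fat is optimal for one linear limit, giving 9.7 mg.

9.7 mg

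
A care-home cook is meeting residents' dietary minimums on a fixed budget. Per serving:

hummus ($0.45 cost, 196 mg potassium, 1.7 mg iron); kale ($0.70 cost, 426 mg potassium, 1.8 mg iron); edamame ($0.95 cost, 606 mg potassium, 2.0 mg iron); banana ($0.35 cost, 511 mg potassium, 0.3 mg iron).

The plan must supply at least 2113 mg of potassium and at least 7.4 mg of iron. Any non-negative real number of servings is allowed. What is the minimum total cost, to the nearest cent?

$2.67

At the optimum either one food covers both requirements or two foods hit both targets exactly; no other combination can be cheaper.
hummus only: max(2113/196, 7.4/1.7) = 10.78 servings → $4.85.
kale only: max(2113/426, 7.4/1.8) = 4.96 servings → $3.47.
edamame only: max(2113/606, 7.4/2.0) = 3.7 servings → $3.52.
banana only: max(2113/511, 7.4/0.3) = 24.67 servings → $8.63.
hummus + kale: the both-tight solution has a negative serving — not a feasible corner.
hummus + edamame with both tight: 0.4049 servings and 3.356 servings → $3.37.
hummus + banana with both tight: 3.886 servings and 2.644 servings → $2.67.
kale + edamame with both tight: 1.082 servings and 2.726 servings → $3.35.
kale + banana with both tight: 3.974 servings and 0.822 servings → $3.07.
edamame + banana: intersection lies outside the first quadrant.
Cheapest feasible corner: $2.67.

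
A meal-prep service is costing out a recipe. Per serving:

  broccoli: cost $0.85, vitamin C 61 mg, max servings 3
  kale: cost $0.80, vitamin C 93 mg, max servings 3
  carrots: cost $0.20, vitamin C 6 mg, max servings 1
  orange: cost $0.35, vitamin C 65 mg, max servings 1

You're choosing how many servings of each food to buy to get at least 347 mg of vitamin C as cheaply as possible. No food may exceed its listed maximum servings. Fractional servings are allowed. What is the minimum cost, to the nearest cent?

$2.79

Cost per mg of vitamin C: orange $0.0054, kale $0.0086, broccoli $0.0139, carrots $0.0333.
Take 1 serving of orange: +65.0 mg vitamin C for $0.35 (total $0.35, still need 282.0 mg).
Take 3 servings of kale: +279.0 mg vitamin C for $2.40 (total $2.75, still need 3.0 mg).
Take 0.04918 servings of broccoli: +3.0 mg vitamin C for $0.04 (total $2.79, still need 0.0 mg).
Greedy by cheapest-per-mg is optimal for a single linear constraint, so the minimum cost is $2.79.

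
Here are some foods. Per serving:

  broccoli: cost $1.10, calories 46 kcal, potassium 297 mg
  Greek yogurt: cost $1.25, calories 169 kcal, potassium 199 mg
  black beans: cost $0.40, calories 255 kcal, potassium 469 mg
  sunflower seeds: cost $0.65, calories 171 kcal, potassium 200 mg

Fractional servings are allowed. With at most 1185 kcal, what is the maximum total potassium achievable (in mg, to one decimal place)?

7651.0 mg

Potassium per kcal: broccoli 6.457, black beans 1.839, Greek yogurt 1.178, sunflower seeds 1.17.
With no serving limits, spend the whole calories allowance on broccoli: 1185 kcal / 46 kcal × 297 mg = 7651.0 mg.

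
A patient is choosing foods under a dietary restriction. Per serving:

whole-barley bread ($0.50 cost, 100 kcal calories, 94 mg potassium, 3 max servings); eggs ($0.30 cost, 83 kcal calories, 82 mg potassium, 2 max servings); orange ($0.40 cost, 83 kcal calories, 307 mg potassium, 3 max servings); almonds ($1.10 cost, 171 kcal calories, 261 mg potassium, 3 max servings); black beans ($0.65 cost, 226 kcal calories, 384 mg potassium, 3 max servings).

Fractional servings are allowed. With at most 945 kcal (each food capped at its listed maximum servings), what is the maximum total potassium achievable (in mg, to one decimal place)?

Potassium per kcal: orange 3.699, black beans 1.699, almonds 1.526, eggs 0.988, whole-barley bread 0.94.
Take 3 servings of orange: uses 249 kcal, +921.0 mg potassium (running total 921.0 mg).
Take 3 servings of black beans: uses 678 kcal, +1152.0 mg potassium (running total 2073.0 mg).
Take 0.1053 servings of almonds: uses 18 kcal, +27.5 mg potassium (running total 2100.5 mg).
Filling greedily by potassium-per-kcal is optimal for one linear limit, giving 2100.5 mg.

2100.5 mg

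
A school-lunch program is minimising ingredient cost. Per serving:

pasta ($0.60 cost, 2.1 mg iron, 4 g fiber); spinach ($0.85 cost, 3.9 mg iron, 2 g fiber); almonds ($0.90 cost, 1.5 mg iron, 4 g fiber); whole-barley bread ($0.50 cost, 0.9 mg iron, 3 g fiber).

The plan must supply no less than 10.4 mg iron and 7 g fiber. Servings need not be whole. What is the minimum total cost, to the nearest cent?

Compare the cost at each extreme point of the feasible region.
pasta only: max(10.4/2.1, 7/4) = 4.952 servings → $2.97.
spinach only: max(10.4/3.9, 7/2) = 3.5 servings → $2.98.
almonds only: max(10.4/1.5, 7/4) = 6.933 servings → $6.24.
whole-barley bread only: max(10.4/0.9, 7/3) = 11.56 servings → $5.78.
pasta + spinach with both tight: 0.5702 servings and 2.36 servings → $2.35.
pasta + almonds: intersection lies outside the first quadrant.
pasta + whole-barley bread: the both-tight solution has a negative serving — not a feasible corner.
spinach + almonds with both tight: 2.468 servings and 0.5159 servings → $2.56.
spinach + whole-barley bread with both tight: 2.515 servings and 0.6566 servings → $2.47.
almonds + whole-barley bread: the both-tight solution has a negative serving — not a feasible corner.
Cheapest feasible corner: $2.35.

$2.35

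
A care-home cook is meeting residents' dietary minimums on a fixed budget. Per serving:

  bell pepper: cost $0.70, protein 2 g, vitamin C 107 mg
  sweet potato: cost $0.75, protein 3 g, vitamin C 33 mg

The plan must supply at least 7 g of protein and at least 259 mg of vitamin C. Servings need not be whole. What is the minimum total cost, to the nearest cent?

$2.18

With two linear requirements the optimum uses one or two foods; enumerate the corners.
bell pepper only: max(7/2, 259/107) = 3.5 servings → $2.45.
sweet potato only: max(7/3, 259/33) = 7.848 servings → $5.89.
bell pepper + sweet potato with both tight: 2.141 servings and 0.9059 servings → $2.18.
So the least-cost plan costs $2.18.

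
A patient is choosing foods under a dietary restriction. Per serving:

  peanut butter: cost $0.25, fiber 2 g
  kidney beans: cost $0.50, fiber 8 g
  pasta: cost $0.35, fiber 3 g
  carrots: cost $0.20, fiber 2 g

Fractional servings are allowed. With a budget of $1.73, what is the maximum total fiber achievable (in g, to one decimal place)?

27.7 g

Fiber per dollar: kidney beans 16, carrots 10, pasta 8.571, peanut butter 8.
With no serving limits, spend the whole cost allowance on kidney beans: $1.73 / $0.50 × 8 g = 27.7 g.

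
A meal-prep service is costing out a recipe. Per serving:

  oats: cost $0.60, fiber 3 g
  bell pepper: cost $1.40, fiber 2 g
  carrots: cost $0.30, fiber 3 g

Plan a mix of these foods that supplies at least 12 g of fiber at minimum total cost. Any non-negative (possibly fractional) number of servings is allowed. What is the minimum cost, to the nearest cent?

$1.20

Cost per g of fiber: carrots $0.1000, oats $0.2000, bell pepper $0.7000.
With no serving limits, use only carrots: 12 g / 3 g = 4 servings × $0.30 = $1.20.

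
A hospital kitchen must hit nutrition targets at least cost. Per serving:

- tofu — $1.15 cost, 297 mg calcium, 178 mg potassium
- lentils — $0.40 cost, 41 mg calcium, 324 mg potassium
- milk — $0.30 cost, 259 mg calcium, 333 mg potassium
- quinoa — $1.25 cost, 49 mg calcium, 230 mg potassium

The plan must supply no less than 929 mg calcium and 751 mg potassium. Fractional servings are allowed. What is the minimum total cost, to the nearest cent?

$1.08

An LP optimum is at a vertex; with two nutrient constraints at most two foods are used. Check each candidate.
tofu only: max(929/297, 751/178) = 4.219 servings → $4.85.
lentils only: max(929/41, 751/324) = 22.66 servings → $9.06.
milk only: max(929/259, 751/333) = 3.587 servings → $1.08.
quinoa only: max(929/49, 751/230) = 18.96 servings → $23.70.
tofu + lentils with both tight: 3.038 servings and 0.6487 servings → $3.75.
tofu + milk with both tight: 2.175 servings and 1.093 servings → $2.83.
tofu + quinoa with both tight: 2.968 servings and 0.9681 servings → $4.62.
lentils + milk with both targets exact would need a negative amount; discard.
lentils + quinoa: intersection lies outside the first quadrant.
milk + quinoa with both targets exact would need a negative amount; discard.
Cheapest feasible corner: $1.08.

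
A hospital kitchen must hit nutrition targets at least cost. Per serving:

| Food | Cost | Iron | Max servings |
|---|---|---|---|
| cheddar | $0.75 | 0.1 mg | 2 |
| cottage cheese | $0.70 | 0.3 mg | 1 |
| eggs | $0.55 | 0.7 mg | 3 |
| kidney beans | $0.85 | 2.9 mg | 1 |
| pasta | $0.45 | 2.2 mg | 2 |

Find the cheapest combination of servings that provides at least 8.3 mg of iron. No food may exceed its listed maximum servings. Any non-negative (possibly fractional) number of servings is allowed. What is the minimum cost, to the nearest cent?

$2.54

Cost per mg of iron: pasta $0.2045, kidney beans $0.2931, eggs $0.7857, cottage cheese $2.3333, cheddar $7.5000.
Take 2 servings of pasta: +4.4 mg iron for $0.90 (total $0.90, still need 3.9 mg).
Take 1 serving of kidney beans: +2.9 mg iron for $0.85 (total $1.75, still need 1.0 mg).
Take 1.429 servings of eggs: +1.0 mg iron for $0.79 (total $2.54, still need 0.0 mg).
Filling from the cheapest source first is optimal under one linear minimum: $2.54.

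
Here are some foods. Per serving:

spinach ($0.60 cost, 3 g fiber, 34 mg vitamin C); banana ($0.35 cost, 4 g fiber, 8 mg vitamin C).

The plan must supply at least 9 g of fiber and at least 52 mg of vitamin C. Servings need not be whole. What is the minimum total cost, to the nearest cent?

$1.20

A basic optimal solution has at most two foods positive. Try each food alone and each pair with both targets met exactly.
spinach only: max(9/3, 52/34) = 3 servings → $1.80.
banana only: max(9/4, 52/8) = 6.5 servings → $2.27.
spinach + banana with both tight: 1.214 servings and 1.339 servings → $1.20.
The minimum over all feasible corners is $1.20.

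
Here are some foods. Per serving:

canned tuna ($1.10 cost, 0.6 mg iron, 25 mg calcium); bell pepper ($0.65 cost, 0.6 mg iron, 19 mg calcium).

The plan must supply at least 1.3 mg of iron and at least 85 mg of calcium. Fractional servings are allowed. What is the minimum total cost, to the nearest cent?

The cheapest plan sits at a corner of the feasible region — with two constraints it uses at most two foods.
canned tuna only: max(1.3/0.6, 85/25) = 3.4 servings → $3.74.
bell pepper only: max(1.3/0.6, 85/19) = 4.474 servings → $2.91.
canned tuna + bell pepper with both targets exact would need a negative amount; discard.
So the least-cost plan costs $2.91.

$2.91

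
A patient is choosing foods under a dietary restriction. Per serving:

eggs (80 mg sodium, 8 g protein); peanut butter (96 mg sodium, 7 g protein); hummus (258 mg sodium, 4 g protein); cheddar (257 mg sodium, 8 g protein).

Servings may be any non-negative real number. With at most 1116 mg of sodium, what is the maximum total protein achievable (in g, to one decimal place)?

111.6 g

Protein per mg sodium: eggs 0.1, peanut butter 0.07292, cheddar 0.03113, hummus 0.0155.
With no serving limits, spend the whole sodium allowance on eggs: 1116 mg / 80 mg × 8 g = 111.6 g.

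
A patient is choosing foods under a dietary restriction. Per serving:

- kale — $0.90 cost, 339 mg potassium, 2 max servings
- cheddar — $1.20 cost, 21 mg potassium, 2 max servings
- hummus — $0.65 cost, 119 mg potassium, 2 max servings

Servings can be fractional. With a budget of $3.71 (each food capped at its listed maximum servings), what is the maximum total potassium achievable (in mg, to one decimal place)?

Potassium per dollar: kale 376.7, hummus 183.1, cheddar 17.5.
Take 2 servings of kale: spends $1.80, +678.0 mg potassium (running total 678.0 mg).
Take 2 servings of hummus: spends $1.30, +238.0 mg potassium (running total 916.0 mg).
Take 0.5083 servings of cheddar: spends $0.61, +10.7 mg potassium (running total 926.7 mg).
Greedy by best ratio exhausts the cost allowance optimally: 926.7 mg.

926.7 mg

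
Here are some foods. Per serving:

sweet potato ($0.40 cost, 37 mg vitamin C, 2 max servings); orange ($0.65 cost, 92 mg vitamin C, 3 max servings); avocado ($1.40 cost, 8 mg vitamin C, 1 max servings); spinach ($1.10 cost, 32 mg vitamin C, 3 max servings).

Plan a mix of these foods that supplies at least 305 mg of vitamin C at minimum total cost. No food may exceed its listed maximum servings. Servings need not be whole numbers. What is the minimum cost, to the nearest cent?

Cost per mg of vitamin C: orange $0.0071, sweet potato $0.0108, spinach $0.0344, avocado $0.1750.
Take 3 servings of orange: +276.0 mg vitamin C for $1.95 (total $1.95, still need 29.0 mg).
Take 0.7838 servings of sweet potato: +29.0 mg vitamin C for $0.31 (total $2.26, still need 0.0 mg).
Greedy by cheapest-per-mg is optimal for a single linear constraint, so the minimum cost is $2.26.

$2.26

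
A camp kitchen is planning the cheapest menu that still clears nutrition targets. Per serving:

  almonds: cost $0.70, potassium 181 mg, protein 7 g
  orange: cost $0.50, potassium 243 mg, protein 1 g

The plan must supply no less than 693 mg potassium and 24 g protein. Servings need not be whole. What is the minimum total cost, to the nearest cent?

Minimising a linear cost over {potassium ≥ 693, protein ≥ 24, servings ≥ 0} — the optimum is at a vertex, using one or two foods.
almonds only: max(693/181, 24/7) = 3.829 servings → $2.68.
orange only: max(693/243, 24/1) = 24 servings → $12.00.
almonds + orange with both tight: 3.381 servings and 0.3336 servings → $2.53.
So the least-cost plan costs $2.53.

$2.53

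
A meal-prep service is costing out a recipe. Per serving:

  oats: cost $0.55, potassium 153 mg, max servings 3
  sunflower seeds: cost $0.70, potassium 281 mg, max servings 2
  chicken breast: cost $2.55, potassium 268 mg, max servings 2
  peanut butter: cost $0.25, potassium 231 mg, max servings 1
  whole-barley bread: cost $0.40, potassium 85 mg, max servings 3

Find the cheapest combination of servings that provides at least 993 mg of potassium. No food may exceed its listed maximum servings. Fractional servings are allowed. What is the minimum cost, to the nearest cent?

$2.37

Cost per mg of potassium: peanut butter $0.0011, sunflower seeds $0.0025, oats $0.0036, whole-barley bread $0.0047, chicken breast $0.0095.
Take 1 serving of peanut butter: +231.0 mg potassium for $0.25 (total $0.25, still need 762.0 mg).
Take 2 servings of sunflower seeds: +562.0 mg potassium for $1.40 (total $1.65, still need 200.0 mg).
Take 1.307 servings of oats: +200.0 mg potassium for $0.72 (total $2.37, still need 0.0 mg).
Greedy by cheapest-per-mg is optimal for a single linear constraint, so the minimum cost is $2.37.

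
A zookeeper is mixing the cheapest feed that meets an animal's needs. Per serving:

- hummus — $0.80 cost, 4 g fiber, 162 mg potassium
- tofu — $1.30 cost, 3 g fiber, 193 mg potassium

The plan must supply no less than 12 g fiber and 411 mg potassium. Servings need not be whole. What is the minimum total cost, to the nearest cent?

Compare the cost at each extreme point of the feasible region.
hummus only: max(12/4, 411/162) = 3 servings → $2.40.
tofu only: max(12/3, 411/193) = 4 servings → $5.20.
hummus + tofu with both targets exact would need a negative amount; discard.
So the least-cost plan costs $2.40.

$2.40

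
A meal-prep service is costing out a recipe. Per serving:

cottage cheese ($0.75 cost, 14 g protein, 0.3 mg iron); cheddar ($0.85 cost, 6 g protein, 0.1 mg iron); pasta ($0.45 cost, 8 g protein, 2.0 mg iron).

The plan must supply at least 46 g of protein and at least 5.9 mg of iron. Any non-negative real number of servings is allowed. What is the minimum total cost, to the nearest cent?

With two linear requirements the optimum uses one or two foods; enumerate the corners.
cottage cheese only: max(46/14, 5.9/0.3) = 19.67 servings → $14.75.
cheddar only: max(46/6, 5.9/0.1) = 59 servings → $50.15.
pasta only: max(46/8, 5.9/2.0) = 5.75 servings → $2.59.
cottage cheese + cheddar: intersection lies outside the first quadrant.
cottage cheese + pasta with both tight: 1.75 servings and 2.688 servings → $2.52.
cheddar + pasta with both tight: 4 servings and 2.75 servings → $4.64.
The minimum over all feasible corners is $2.52.

$2.52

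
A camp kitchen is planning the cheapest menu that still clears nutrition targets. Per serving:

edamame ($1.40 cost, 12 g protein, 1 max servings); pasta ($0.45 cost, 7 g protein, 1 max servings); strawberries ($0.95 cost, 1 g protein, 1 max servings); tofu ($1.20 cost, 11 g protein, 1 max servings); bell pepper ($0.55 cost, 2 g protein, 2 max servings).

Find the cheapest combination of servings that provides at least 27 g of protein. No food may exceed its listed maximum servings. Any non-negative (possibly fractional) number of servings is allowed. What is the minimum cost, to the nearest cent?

Cost per g of protein: pasta $0.0643, tofu $0.1091, edamame $0.1167, bell pepper $0.2750, strawberries $0.9500.
Take 1 serving of pasta: +7.0 g protein for $0.45 (total $0.45, still need 20.0 g).
Take 1 serving of tofu: +11.0 g protein for $1.20 (total $1.65, still need 9.0 g).
Take 0.75 servings of edamame: +9.0 g protein for $1.05 (total $2.70, still need 0.0 g).
Greedy by cheapest-per-g is optimal for a single linear constraint, so the minimum cost is $2.70.

$2.70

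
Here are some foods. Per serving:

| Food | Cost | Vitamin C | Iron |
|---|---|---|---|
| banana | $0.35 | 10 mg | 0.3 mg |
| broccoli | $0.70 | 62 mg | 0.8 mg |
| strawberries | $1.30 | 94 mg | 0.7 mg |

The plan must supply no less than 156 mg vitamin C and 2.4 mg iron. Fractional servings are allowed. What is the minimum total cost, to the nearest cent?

$2.10

banana only: max(156/10, 2.4/0.3) = 15.6 servings → $5.46.
broccoli only: max(156/62, 2.4/0.8) = 3 servings → $2.10.
strawberries only: max(156/94, 2.4/0.7) = 3.429 servings → $4.46.
banana + broccoli with both tight: 2.264 servings and 2.151 servings → $2.30.
banana + strawberries with both tight: 5.491 servings and 1.075 servings → $3.32.
broccoli + strawberries with both targets exact would need a negative amount; discard.
Cheapest feasible corner: $2.10.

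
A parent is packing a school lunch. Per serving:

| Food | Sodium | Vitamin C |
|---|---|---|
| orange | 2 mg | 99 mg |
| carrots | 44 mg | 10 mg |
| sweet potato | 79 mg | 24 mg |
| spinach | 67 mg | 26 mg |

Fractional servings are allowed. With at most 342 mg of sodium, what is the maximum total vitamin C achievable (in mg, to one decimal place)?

16929.0 mg

Vitamin C per mg sodium: orange 49.5, spinach 0.3881, sweet potato 0.3038, carrots 0.2273.
With no serving limits, spend the whole sodium allowance on orange: 342 mg / 2 mg × 99 mg = 16929.0 mg.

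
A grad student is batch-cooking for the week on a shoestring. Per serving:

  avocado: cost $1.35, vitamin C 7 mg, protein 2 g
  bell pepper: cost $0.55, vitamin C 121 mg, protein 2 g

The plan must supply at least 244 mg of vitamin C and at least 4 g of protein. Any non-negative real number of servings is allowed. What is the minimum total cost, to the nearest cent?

The cheapest plan sits at a corner of the feasible region — with two constraints it uses at most two foods.
avocado only: max(244/7, 4/2) = 34.86 servings → $47.06.
bell pepper only: max(244/121, 4/2) = 2.017 servings → $1.11.
avocado + bell pepper with both targets exact would need a negative amount; discard.
The minimum over all feasible corners is $1.11.

$1.11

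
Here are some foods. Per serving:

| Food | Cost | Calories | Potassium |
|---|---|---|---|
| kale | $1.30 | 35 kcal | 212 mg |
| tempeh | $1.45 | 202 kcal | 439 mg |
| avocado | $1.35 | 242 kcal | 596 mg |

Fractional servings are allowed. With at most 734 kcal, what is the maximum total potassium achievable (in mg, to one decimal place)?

4445.9 mg

Potassium per kcal: kale 6.057, avocado 2.463, tempeh 2.173.
With no serving limits, spend the whole calories allowance on kale: 734 kcal / 35 kcal × 212 mg = 4445.9 mg.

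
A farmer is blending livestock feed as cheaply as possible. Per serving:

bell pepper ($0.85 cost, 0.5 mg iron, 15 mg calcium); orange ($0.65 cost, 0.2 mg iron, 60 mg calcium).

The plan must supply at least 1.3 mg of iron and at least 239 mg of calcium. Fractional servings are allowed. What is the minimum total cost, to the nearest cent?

$3.36

Minimising a linear cost over {iron ≥ 1.3, calcium ≥ 239, servings ≥ 0} — the optimum is at a vertex, using one or two foods.
bell pepper only: max(1.3/0.5, 239/15) = 15.93 servings → $13.54.
orange only: max(1.3/0.2, 239/60) = 6.5 servings → $4.22.
bell pepper + orange with both tight: 1.119 servings and 3.704 servings → $3.36.
So the least-cost plan costs $3.36.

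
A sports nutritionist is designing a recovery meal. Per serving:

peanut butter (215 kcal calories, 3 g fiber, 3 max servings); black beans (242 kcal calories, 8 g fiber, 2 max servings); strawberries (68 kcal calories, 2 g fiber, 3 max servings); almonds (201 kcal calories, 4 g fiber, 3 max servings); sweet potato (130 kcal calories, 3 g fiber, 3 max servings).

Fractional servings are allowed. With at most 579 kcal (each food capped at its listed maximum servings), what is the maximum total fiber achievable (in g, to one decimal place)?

Fiber per kcal: black beans 0.03306, strawberries 0.02941, sweet potato 0.02308, almonds 0.0199, peanut butter 0.01395.
Take 2 servings of black beans: uses 484 kcal, +16.0 g fiber (running total 16.0 g).
Take 1.397 servings of strawberries: uses 95 kcal, +2.8 g fiber (running total 18.8 g).
Greedy by best ratio exhausts the calories allowance optimally: 18.8 g.

18.8 g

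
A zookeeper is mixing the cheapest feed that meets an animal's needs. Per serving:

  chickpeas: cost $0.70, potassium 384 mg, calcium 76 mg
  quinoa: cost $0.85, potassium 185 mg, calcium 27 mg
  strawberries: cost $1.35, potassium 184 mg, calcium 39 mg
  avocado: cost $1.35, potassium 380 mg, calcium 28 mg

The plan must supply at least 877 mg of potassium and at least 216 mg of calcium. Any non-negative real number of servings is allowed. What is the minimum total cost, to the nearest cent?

$1.99

Two binding constraints pin down two serving amounts, so the optimal mix uses at most two foods. The candidates are each food alone (scaled to the tighter of potassium/calcium) and each pair with both constraints tight.
chickpeas only: max(877/384, 216/76) = 2.842 servings → $1.99.
quinoa only: max(877/185, 216/27) = 8 servings → $6.80.
strawberries only: max(877/184, 216/39) = 5.538 servings → $7.48.
avocado only: max(877/380, 216/28) = 7.714 servings → $10.41.
chickpeas + quinoa with both targets exact would need a negative amount; discard.
chickpeas + strawberries: the both-tight solution has a negative serving — not a feasible corner.
chickpeas + avocado: the both-tight solution has a negative serving — not a feasible corner.
quinoa + strawberries: the both-tight solution has a negative serving — not a feasible corner.
quinoa + avocado: intersection lies outside the first quadrant.
strawberries + avocado: intersection lies outside the first quadrant.
The minimum over all feasible corners is $1.99.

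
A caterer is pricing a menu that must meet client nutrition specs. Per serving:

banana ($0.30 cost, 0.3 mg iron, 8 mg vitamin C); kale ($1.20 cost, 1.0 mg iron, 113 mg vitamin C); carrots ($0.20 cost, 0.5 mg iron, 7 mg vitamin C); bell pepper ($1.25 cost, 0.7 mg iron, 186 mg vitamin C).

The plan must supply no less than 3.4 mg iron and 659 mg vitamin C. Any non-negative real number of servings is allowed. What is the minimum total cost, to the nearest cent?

This is a tiny linear program; its minimum lies at a vertex of the feasible set. List the vertices and price them.
banana only: max(3.4/0.3, 659/8) = 82.38 servings → $24.71.
kale only: max(3.4/1.0, 659/113) = 5.832 servings → $7.00.
carrots only: max(3.4/0.5, 659/7) = 94.14 servings → $18.83.
bell pepper only: max(3.4/0.7, 659/186) = 4.857 servings → $6.07.
banana + kale: the both-tight solution has a negative serving — not a feasible corner.
banana + carrots with both targets exact would need a negative amount; discard.
banana + bell pepper with both tight: 3.408 servings and 3.396 servings → $5.27.
kale + carrots: intersection lies outside the first quadrant.
kale + bell pepper with both tight: 1.601 servings and 2.571 servings → $5.13.
carrots + bell pepper with both tight: 1.942 servings and 3.47 servings → $4.73.
The minimum over all feasible corners is $4.73.

$4.73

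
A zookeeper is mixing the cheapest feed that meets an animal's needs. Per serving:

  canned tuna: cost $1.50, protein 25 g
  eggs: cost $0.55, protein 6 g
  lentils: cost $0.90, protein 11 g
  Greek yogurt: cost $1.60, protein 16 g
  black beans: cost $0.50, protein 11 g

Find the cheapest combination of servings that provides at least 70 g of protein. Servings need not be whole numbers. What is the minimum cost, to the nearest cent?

$3.18

Cost per g of protein: black beans $0.0455, canned tuna $0.0600, lentils $0.0818, eggs $0.0917, Greek yogurt $0.1000.
With no serving limits, use only black beans: 70 g / 11 g = 6.364 servings × $0.50 = $3.18.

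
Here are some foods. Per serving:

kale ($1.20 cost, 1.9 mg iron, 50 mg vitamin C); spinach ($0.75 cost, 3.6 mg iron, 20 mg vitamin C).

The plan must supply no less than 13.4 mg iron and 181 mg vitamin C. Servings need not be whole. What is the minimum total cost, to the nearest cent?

$4.96

With two linear requirements the optimum uses one or two foods; enumerate the corners.
kale only: max(13.4/1.9, 181/50) = 7.053 servings → $8.46.
spinach only: max(13.4/3.6, 181/20) = 9.05 servings → $6.79.
kale + spinach with both tight: 2.701 servings and 2.296 servings → $4.96.
Cheapest feasible corner: $4.96.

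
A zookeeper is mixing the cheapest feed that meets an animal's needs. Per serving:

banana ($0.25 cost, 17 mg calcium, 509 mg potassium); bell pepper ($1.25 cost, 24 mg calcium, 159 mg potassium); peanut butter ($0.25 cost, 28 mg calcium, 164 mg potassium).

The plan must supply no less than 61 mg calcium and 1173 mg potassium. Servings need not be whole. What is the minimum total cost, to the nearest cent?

$0.74

Check every corner: each single food scaled to meet both minima, and each pair solved so both constraints bind.
banana only: max(61/17, 1173/509) = 3.588 servings → $0.90.
bell pepper only: max(61/24, 1173/159) = 7.377 servings → $9.22.
peanut butter only: max(61/28, 1173/164) = 7.152 servings → $1.79.
banana + bell pepper with both tight: 1.94 servings and 1.168 servings → $1.94.
banana + peanut butter with both tight: 1.992 servings and 0.9689 servings → $0.74.
bell pepper + peanut butter with both targets exact would need a negative amount; discard.
The minimum over all feasible corners is $0.74.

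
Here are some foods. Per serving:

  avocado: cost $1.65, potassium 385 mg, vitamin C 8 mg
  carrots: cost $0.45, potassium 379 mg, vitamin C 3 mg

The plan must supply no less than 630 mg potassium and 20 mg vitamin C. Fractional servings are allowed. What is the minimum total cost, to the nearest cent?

Two binding constraints pin down two serving amounts, so the optimal mix uses at most two foods. The candidates are each food alone (scaled to the tighter of potassium/vitamin C) and each pair with both constraints tight.
avocado only: max(630/385, 20/8) = 2.5 servings → $4.12.
carrots only: max(630/379, 20/3) = 6.667 servings → $3.00.
avocado + carrots with both targets exact would need a negative amount; discard.
Cheapest feasible corner: $3.00.

$3.00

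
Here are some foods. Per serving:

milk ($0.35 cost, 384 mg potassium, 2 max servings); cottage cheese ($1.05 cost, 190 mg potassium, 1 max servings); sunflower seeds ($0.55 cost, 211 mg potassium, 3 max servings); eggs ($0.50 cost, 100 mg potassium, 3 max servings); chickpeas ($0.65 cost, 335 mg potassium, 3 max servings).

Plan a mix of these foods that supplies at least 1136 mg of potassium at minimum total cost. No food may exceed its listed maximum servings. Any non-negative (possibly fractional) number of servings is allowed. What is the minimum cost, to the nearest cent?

Cost per mg of potassium: milk $0.0009, chickpeas $0.0019, sunflower seeds $0.0026, eggs $0.0050, cottage cheese $0.0055.
Take 2 servings of milk: +768.0 mg potassium for $0.70 (total $0.70, still need 368.0 mg).
Take 1.099 servings of chickpeas: +368.0 mg potassium for $0.71 (total $1.41, still need 0.0 mg).
Greedy by cheapest-per-mg is optimal for a single linear constraint, so the minimum cost is $1.41.

$1.41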